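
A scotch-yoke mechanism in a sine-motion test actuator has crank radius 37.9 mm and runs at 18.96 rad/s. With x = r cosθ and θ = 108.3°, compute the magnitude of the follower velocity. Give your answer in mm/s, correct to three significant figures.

682

ω = 18.96 rad/s
x = r cosθ ⇒ ẋ = −rω sinθ.
|v| = rω|sinθ| = 0.0379·18.96·|sin 108.3°| = 0.68224 m/s = 682.24 mm/s.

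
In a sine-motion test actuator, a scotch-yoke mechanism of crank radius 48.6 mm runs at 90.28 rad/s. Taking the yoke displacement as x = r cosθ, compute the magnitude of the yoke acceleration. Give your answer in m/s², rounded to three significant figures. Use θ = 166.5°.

385

ω = 90.28 rad/s
x = r cosθ ⇒ ẍ = −rω² cosθ (ω constant).
|a| = rω²|cosθ| = 0.0486·(90.28)²·|cos 166.5°| = 385.17 m/s².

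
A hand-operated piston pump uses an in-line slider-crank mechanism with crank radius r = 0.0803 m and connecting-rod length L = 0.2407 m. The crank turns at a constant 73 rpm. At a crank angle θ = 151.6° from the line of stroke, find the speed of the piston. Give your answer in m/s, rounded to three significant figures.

ω = 2π·73/60 = 7.645 rad/s
For an in-line slider-crank, x = r cosθ + √(L² − r² sin²θ), so v = −rω sinθ·[1 + r cosθ/√(L² − r² sin²θ)].
With r = 0.0803 m, L = 0.2407 m, θ = 151.6°: √(L² − r² sin²θ) = 0.23765 m.
v = −0.0803·7.645·0.47562·[1 + 0.0803·-0.87965/0.23765] = -0.20519 m/s.
|v| = 0.20519 m/s.

0.205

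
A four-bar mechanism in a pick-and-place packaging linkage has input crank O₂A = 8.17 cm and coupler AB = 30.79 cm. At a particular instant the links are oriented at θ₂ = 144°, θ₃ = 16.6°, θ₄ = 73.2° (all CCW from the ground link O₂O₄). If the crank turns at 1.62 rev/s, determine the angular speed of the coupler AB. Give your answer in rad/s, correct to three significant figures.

ω₂ = 10.18 rad/s (from 1.62 rev/s).
Differentiating the loop-closure r₂e^{iθ₂}+r₃e^{iθ₃}=r₁+r₄e^{iθ₄} gives r₂ω₂e^{iθ₂}+r₃ω₃e^{iθ₃}=r₄ω₄e^{iθ₄}.
Eliminating the other unknown: ω₃ = r₂ω₂ sin(θ₄−θ₂) / [r₃ sin(θ₃−θ₄)].
Numerator sine = -0.94438; denominator sine = -0.83485.
Result = 0.0817·10.18·(-0.94438) / (0.3079·(-0.83485)) = +3.0552 rad/s; magnitude 3.0552 rad/s.

3.06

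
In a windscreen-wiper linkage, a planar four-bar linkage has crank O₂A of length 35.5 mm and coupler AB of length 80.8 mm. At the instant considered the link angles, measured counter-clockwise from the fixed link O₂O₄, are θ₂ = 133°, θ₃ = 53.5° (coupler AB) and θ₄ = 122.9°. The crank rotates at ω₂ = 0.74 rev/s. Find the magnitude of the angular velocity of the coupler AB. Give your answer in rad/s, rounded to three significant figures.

ω₂ = 4.65 rad/s (from 0.74 rev/s).
Differentiating the loop-closure r₂e^{iθ₂}+r₃e^{iθ₃}=r₁+r₄e^{iθ₄} gives r₂ω₂e^{iθ₂}+r₃ω₃e^{iθ₃}=r₄ω₄e^{iθ₄}.
Eliminating the other unknown: ω₃ = r₂ω₂ sin(θ₄−θ₂) / [r₃ sin(θ₃−θ₄)].
Numerator sine = -0.17537; denominator sine = -0.93606.
Result = 0.0355·4.65·(-0.17537) / (0.0808·(-0.93606)) = +0.38271 rad/s; magnitude 0.38271 rad/s.

0.383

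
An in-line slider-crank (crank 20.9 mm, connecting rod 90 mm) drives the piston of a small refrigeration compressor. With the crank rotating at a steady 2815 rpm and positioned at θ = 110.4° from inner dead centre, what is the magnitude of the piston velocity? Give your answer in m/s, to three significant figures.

ω = 2π·2815/60 = 294.8 rad/s
For an in-line slider-crank, x = r cosθ + √(L² − r² sin²θ), so v = −rω sinθ·[1 + r cosθ/√(L² − r² sin²θ)].
With r = 0.0209 m, L = 0.09 m, θ = 110.4°: √(L² − r² sin²θ) = 0.087842 m.
v = −0.0209·294.8·0.93728·[1 + 0.0209·-0.34857/0.087842] = -5.2957 m/s.
|v| = 5.2957 m/s.

5.30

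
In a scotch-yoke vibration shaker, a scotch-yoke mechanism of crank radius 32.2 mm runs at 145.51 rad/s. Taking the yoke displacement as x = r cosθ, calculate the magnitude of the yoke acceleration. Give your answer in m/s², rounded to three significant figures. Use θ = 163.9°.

655

ω = 145.5 rad/s
x = r cosθ ⇒ ẍ = −rω² cosθ (ω constant).
|a| = rω²|cosθ| = 0.0322·(145.5)²·|cos 163.9°| = 655.04 m/s².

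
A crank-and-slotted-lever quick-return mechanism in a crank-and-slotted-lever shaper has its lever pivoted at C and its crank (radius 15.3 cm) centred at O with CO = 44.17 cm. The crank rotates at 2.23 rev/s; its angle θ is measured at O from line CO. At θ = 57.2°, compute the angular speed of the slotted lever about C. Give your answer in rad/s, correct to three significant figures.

2.88

ω = 14.01 rad/s (from 2.23 rev/s).
Crank pin A relative to C: A = (d + r cosθ, r sinθ); lever angle φ = atan2(r sinθ, d + r cosθ).
Differentiating tanφ: φ̇ = rω(d cosθ + r)/(d² + r² + 2dr cosθ).
d² + r² + 2dr cosθ = |CA|² = 0.291725 m²;  d cosθ + r = +0.39227 m.
|ω_lever| = |0.153·14.01·+0.39227| / 0.291725 = 2.8826 rad/s.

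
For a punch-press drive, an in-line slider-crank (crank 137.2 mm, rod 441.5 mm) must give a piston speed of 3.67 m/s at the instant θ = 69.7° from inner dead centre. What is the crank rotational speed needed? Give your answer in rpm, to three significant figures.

For an in-line slider-crank, |v_piston| = rω|sinθ|·[1 + r cosθ/√(L² − r² sin²θ)].
With r = 0.1372 m, L = 0.4415 m, θ = 69.7°: the bracketed kinematic factor |dx/dθ| = 0.14318 m.
ω = v/|dx/dθ| = 3.67/0.14318 = 25.632 rad/s.
N = 60ω/(2π) = 244.77 rpm.

245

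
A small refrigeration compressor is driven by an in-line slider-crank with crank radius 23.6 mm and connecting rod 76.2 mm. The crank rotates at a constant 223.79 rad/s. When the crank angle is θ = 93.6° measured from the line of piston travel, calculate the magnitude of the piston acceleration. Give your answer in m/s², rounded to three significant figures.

ω = 223.8 rad/s
x(θ) = r cosθ + √(L² − r² sin²θ); with ω constant, a = ω²·d²x/dθ².
d²x/dθ² = −r cosθ − r²(cos2θ)/√u − r⁴ sin²2θ/(4u^{3/2}),  u = L² − r² sin²θ = 0.00525168 m².
Substituting r = 0.0236 m, L = 0.0762 m, θ = 93.6°: d²x/dθ² = +0.0091036 m.
a = ω²·d²x/dθ² = (223.8)²·(+0.0091036) = +455.93 m/s²;  |a| = 455.93 m/s².

456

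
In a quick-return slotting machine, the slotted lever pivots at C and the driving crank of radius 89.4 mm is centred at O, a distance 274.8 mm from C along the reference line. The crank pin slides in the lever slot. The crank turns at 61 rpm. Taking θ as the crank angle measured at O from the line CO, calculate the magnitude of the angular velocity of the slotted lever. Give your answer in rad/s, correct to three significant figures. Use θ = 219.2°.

1.55

ω = 6.388 rad/s (from 61 rpm).
Crank pin A relative to C: A = (d + r cosθ, r sinθ); lever angle φ = atan2(r sinθ, d + r cosθ).
Differentiating tanφ: φ̇ = rω(d cosθ + r)/(d² + r² + 2dr cosθ).
d² + r² + 2dr cosθ = |CA|² = 0.0454311 m²;  d cosθ + r = -0.12355 m.
|ω_lever| = |0.0894·6.388·-0.12355| / 0.0454311 = 1.5531 rad/s.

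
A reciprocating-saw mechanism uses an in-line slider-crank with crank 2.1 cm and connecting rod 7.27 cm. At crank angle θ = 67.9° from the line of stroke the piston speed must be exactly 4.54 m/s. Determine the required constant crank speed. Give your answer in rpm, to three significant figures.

2000

For an in-line slider-crank, |v_piston| = rω|sinθ|·[1 + r cosθ/√(L² − r² sin²θ)].
With r = 0.021 m, L = 0.0727 m, θ = 67.9°: the bracketed kinematic factor |dx/dθ| = 0.021652 m.
ω = v/|dx/dθ| = 4.54/0.021652 = 209.68 rad/s.
N = 60ω/(2π) = 2002.3 rpm.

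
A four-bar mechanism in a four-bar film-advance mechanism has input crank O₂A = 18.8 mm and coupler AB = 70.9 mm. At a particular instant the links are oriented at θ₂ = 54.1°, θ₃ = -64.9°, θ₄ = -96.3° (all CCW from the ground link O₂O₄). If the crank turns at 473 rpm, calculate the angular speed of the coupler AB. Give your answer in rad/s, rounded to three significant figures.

ω₂ = 49.53 rad/s (from 473 rpm).
Differentiating the loop-closure r₂e^{iθ₂}+r₃e^{iθ₃}=r₁+r₄e^{iθ₄} gives r₂ω₂e^{iθ₂}+r₃ω₃e^{iθ₃}=r₄ω₄e^{iθ₄}.
Eliminating the other unknown: ω₃ = r₂ω₂ sin(θ₄−θ₂) / [r₃ sin(θ₃−θ₄)].
Numerator sine = -0.49394; denominator sine = +0.52101.
Result = 0.0188·49.53·(-0.49394) / (0.0709·(+0.52101)) = -12.452 rad/s; magnitude 12.452 rad/s.

12.5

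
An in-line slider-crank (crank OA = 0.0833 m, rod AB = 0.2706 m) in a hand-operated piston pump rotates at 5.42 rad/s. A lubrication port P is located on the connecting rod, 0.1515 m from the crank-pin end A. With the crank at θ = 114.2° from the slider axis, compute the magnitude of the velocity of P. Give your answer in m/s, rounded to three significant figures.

0.390

ω = 5.42 rad/s.  Crank-pin speed |V_A| = rω = 0.45149 m/s, perpendicular to OA.
Rod angle: sinφ = −(r/L) sinθ ⇒ φ = -16.307°; ω_rod = −rω cosθ/√(L²−r²sin²θ) = +0.71261 rad/s.
V_P = V_A + ω_rod × AP, with AP = 0.1515 m along the rod.
Components: V_Px = −rω sinθ − a·ω_rod·sinφ = -0.3815 m/s;  V_Py = rω cosθ + a·ω_rod·cosφ = -0.081457 m/s.
|V_P| = √(V_Px² + V_Py²) = 0.3901 m/s.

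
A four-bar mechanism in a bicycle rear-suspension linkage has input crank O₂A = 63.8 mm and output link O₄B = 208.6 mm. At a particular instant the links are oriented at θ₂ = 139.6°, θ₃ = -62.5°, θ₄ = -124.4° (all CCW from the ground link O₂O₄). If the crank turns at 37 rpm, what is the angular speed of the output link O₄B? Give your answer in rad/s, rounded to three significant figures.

0.505

ω₂ = 3.875 rad/s (from 37 rpm).
Differentiating the loop-closure r₂e^{iθ₂}+r₃e^{iθ₃}=r₁+r₄e^{iθ₄} gives r₂ω₂e^{iθ₂}+r₃ω₃e^{iθ₃}=r₄ω₄e^{iθ₄}.
Eliminating the other unknown: ω₄ = r₂ω₂ sin(θ₂−θ₃) / [r₄ sin(θ₄−θ₃)].
Numerator sine = -0.37622; denominator sine = -0.88213.
Result = 0.0638·3.875·(-0.37622) / (0.2086·(-0.88213)) = +0.50542 rad/s; magnitude 0.50542 rad/s.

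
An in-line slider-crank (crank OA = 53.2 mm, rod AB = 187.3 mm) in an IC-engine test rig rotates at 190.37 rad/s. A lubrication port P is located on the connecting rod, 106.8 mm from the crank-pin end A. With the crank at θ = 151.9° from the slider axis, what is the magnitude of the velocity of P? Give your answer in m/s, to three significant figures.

ω = 190.4 rad/s.  Crank-pin speed |V_A| = rω = 10.128 m/s, perpendicular to OA.
Rod angle: sinφ = −(r/L) sinθ ⇒ φ = -7.688°; ω_rod = −rω cosθ/√(L²−r²sin²θ) = +48.131 rad/s.
V_P = V_A + ω_rod × AP, with AP = 0.1068 m along the rod.
Components: V_Px = −rω sinθ − a·ω_rod·sinφ = -4.0826 m/s;  V_Py = rω cosθ + a·ω_rod·cosφ = -3.8397 m/s.
|V_P| = √(V_Px² + V_Py²) = 5.6045 m/s.

5.60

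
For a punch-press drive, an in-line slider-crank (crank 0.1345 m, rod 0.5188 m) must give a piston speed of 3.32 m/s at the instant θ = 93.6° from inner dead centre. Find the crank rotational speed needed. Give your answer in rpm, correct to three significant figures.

For an in-line slider-crank, |v_piston| = rω|sinθ|·[1 + r cosθ/√(L² − r² sin²θ)].
With r = 0.1345 m, L = 0.5188 m, θ = 93.6°: the bracketed kinematic factor |dx/dθ| = 0.13197 m.
ω = v/|dx/dθ| = 3.32/0.13197 = 25.157 rad/s.
N = 60ω/(2π) = 240.23 rpm.

240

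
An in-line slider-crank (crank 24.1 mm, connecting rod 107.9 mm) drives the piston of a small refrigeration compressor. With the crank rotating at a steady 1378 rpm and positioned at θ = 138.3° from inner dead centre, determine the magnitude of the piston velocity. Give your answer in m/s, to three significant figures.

ω = 2π·1378/60 = 144.3 rad/s
For an in-line slider-crank, x = r cosθ + √(L² − r² sin²θ), so v = −rω sinθ·[1 + r cosθ/√(L² − r² sin²θ)].
With r = 0.0241 m, L = 0.1079 m, θ = 138.3°: √(L² − r² sin²θ) = 0.1067 m.
v = −0.0241·144.3·0.66523·[1 + 0.0241·-0.74664/0.1067] = -1.9233 m/s.
|v| = 1.9233 m/s.

1.92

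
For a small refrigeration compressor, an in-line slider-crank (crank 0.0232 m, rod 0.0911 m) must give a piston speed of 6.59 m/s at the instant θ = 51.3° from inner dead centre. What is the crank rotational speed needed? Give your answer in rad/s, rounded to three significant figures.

313

For an in-line slider-crank, |v_piston| = rω|sinθ|·[1 + r cosθ/√(L² − r² sin²θ)].
With r = 0.0232 m, L = 0.0911 m, θ = 51.3°: the bracketed kinematic factor |dx/dθ| = 0.021048 m.
ω = v/|dx/dθ| = 6.59/0.021048 = 313.1 rad/s.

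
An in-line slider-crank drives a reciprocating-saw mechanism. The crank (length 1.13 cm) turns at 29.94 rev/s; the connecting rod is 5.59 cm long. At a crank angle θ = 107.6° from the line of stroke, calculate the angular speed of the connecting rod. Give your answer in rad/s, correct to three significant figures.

ω = 188.1 rad/s (converted from 29.94 rev/s).
The rod makes angle φ with the slider axis where L sinφ = r sinθ; differentiating, L cosφ·φ̇ = r ω cosθ.
L cosφ = √(L² − r² sin²θ) = 0.054852 m.
|ω_rod| = r ω |cosθ| / √(L² − r² sin²θ) = 0.0113·188.1·0.30237/0.054852 = 11.718 rad/s.

11.7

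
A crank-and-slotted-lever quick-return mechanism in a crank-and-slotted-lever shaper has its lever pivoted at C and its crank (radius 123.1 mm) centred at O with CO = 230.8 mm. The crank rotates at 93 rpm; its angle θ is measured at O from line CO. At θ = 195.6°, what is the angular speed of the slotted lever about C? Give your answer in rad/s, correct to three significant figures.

8.69

ω = 9.739 rad/s (from 93 rpm).
Crank pin A relative to C: A = (d + r cosθ, r sinθ); lever angle φ = atan2(r sinθ, d + r cosθ).
Differentiating tanφ: φ̇ = rω(d cosθ + r)/(d² + r² + 2dr cosθ).
d² + r² + 2dr cosθ = |CA|² = 0.0136925 m²;  d cosθ + r = -0.099198 m.
|ω_lever| = |0.1231·9.739·-0.099198| / 0.0136925 = 8.6854 rad/s.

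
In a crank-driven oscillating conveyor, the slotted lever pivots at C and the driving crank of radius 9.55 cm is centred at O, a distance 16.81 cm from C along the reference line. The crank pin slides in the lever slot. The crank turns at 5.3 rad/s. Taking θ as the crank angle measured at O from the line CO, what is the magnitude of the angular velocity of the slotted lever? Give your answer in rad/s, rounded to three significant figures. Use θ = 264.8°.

ω = 5.3 rad/s
Crank pin A relative to C: A = (d + r cosθ, r sinθ); lever angle φ = atan2(r sinθ, d + r cosθ).
Differentiating tanφ: φ̇ = rω(d cosθ + r)/(d² + r² + 2dr cosθ).
d² + r² + 2dr cosθ = |CA|² = 0.0344679 m²;  d cosθ + r = +0.080265 m.
|ω_lever| = |0.0955·5.3·+0.080265| / 0.0344679 = 1.1787 rad/s.

1.18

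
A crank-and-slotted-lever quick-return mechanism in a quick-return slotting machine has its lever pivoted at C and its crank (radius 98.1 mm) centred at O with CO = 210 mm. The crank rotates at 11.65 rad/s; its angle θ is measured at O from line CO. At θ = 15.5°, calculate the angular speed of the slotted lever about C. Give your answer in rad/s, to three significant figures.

3.68

ω = 11.65 rad/s
Crank pin A relative to C: A = (d + r cosθ, r sinθ); lever angle φ = atan2(r sinθ, d + r cosθ).
Differentiating tanφ: φ̇ = rω(d cosθ + r)/(d² + r² + 2dr cosθ).
d² + r² + 2dr cosθ = |CA|² = 0.0934271 m²;  d cosθ + r = +0.30046 m.
|ω_lever| = |0.0981·11.65·+0.30046| / 0.0934271 = 3.6755 rad/s.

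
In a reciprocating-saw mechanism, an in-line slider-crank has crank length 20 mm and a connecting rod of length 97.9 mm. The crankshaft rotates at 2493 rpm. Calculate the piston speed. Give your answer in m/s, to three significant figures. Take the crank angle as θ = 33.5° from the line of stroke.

3.38

ω = 2π·2493/60 = 261.1 rad/s
For an in-line slider-crank, x = r cosθ + √(L² − r² sin²θ), so v = −rω sinθ·[1 + r cosθ/√(L² − r² sin²θ)].
With r = 0.02 m, L = 0.0979 m, θ = 33.5°: √(L² − r² sin²θ) = 0.097276 m.
v = −0.02·261.1·0.55194·[1 + 0.02·0.83389/0.097276] = -3.3759 m/s.
|v| = 3.3759 m/s.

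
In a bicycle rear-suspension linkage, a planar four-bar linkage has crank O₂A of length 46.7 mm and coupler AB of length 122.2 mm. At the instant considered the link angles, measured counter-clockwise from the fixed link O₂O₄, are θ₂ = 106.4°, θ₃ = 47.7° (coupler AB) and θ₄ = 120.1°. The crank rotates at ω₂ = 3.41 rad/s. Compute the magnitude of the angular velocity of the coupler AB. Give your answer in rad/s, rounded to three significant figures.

ω₂ = 3.41 rad/s
Differentiating the loop-closure r₂e^{iθ₂}+r₃e^{iθ₃}=r₁+r₄e^{iθ₄} gives r₂ω₂e^{iθ₂}+r₃ω₃e^{iθ₃}=r₄ω₄e^{iθ₄}.
Eliminating the other unknown: ω₃ = r₂ω₂ sin(θ₄−θ₂) / [r₃ sin(θ₃−θ₄)].
Numerator sine = +0.23684; denominator sine = -0.95319.
Result = 0.0467·3.41·(+0.23684) / (0.1222·(-0.95319)) = -0.3238 rad/s; magnitude 0.3238 rad/s.

0.324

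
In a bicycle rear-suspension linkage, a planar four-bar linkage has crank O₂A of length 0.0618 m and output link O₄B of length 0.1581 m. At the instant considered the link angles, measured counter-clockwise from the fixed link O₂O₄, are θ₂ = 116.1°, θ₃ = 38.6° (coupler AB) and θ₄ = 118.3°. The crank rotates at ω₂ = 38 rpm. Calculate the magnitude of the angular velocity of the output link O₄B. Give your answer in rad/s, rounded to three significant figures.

1.54

ω₂ = 3.979 rad/s (from 38 rpm).
Differentiating the loop-closure r₂e^{iθ₂}+r₃e^{iθ₃}=r₁+r₄e^{iθ₄} gives r₂ω₂e^{iθ₂}+r₃ω₃e^{iθ₃}=r₄ω₄e^{iθ₄}.
Eliminating the other unknown: ω₄ = r₂ω₂ sin(θ₂−θ₃) / [r₄ sin(θ₄−θ₃)].
Numerator sine = +0.97630; denominator sine = +0.98389.
Result = 0.0618·3.979·(+0.97630) / (0.1581·(+0.98389)) = +1.5435 rad/s; magnitude 1.5435 rad/s.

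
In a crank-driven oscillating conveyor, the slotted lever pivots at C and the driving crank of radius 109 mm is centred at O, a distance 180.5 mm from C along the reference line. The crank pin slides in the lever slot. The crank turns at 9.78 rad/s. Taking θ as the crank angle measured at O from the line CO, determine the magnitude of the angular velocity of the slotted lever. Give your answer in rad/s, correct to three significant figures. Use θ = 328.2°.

3.59

ω = 9.78 rad/s
Crank pin A relative to C: A = (d + r cosθ, r sinθ); lever angle φ = atan2(r sinθ, d + r cosθ).
Differentiating tanφ: φ̇ = rω(d cosθ + r)/(d² + r² + 2dr cosθ).
d² + r² + 2dr cosθ = |CA|² = 0.0779037 m²;  d cosθ + r = +0.26241 m.
|ω_lever| = |0.109·9.78·+0.26241| / 0.0779037 = 3.5907 rad/s.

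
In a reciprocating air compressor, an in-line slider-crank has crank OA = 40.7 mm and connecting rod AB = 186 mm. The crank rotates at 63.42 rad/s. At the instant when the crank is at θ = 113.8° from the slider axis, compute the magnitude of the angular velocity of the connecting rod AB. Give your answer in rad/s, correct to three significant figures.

ω = 63.42 rad/s
The rod makes angle φ with the slider axis where L sinφ = r sinθ; differentiating, L cosφ·φ̇ = r ω cosθ.
L cosφ = √(L² − r² sin²θ) = 0.18223 m.
|ω_rod| = r ω |cosθ| / √(L² − r² sin²θ) = 0.0407·63.42·0.40355/0.18223 = 5.7159 rad/s.

5.72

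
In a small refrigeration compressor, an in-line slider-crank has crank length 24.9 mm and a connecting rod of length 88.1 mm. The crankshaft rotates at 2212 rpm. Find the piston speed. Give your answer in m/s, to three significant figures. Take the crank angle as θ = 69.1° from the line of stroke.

ω = 2π·2212/60 = 231.6 rad/s
For an in-line slider-crank, x = r cosθ + √(L² − r² sin²θ), so v = −rω sinθ·[1 + r cosθ/√(L² − r² sin²θ)].
With r = 0.0249 m, L = 0.0881 m, θ = 69.1°: √(L² − r² sin²θ) = 0.084974 m.
v = −0.0249·231.6·0.93420·[1 + 0.0249·0.35674/0.084974] = -5.9516 m/s.
|v| = 5.9516 m/s.

5.95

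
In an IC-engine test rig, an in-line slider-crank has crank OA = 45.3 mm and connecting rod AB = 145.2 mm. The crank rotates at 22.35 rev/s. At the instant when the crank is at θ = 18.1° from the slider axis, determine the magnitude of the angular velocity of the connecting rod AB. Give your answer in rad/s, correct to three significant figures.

41.8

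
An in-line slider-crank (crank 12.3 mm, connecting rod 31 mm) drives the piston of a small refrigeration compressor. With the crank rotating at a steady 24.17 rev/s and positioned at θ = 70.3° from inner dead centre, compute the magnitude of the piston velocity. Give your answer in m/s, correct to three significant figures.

ω = 2π·24.2 = 151.9 rad/s
For an in-line slider-crank, x = r cosθ + √(L² − r² sin²θ), so v = −rω sinθ·[1 + r cosθ/√(L² − r² sin²θ)].
With r = 0.0123 m, L = 0.031 m, θ = 70.3°: √(L² − r² sin²θ) = 0.028756 m.
v = −0.0123·151.9·0.94147·[1 + 0.0123·0.33710/0.028756] = -2.0122 m/s.
|v| = 2.0122 m/s.

2.01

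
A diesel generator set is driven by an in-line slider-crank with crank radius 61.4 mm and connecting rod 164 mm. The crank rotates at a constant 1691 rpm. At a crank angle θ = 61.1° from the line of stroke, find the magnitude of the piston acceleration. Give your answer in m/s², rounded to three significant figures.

ω = 2π·1691/60 = 177.1 rad/s
x(θ) = r cosθ + √(L² − r² sin²θ); with ω constant, a = ω²·d²x/dθ².
d²x/dθ² = −r cosθ − r²(cos2θ)/√u − r⁴ sin²2θ/(4u^{3/2}),  u = L² − r² sin²θ = 0.0240066 m².
Substituting r = 0.0614 m, L = 0.164 m, θ = 61.1°: d²x/dθ² = -0.017392 m.
a = ω²·d²x/dθ² = (177.1)²·(-0.017392) = -545.37 m/s²;  |a| = 545.37 m/s².

545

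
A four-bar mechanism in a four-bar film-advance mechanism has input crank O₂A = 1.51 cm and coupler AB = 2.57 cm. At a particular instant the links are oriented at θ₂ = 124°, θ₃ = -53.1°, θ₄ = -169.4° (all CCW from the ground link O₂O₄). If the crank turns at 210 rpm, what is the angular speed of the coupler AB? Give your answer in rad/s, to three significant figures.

13.2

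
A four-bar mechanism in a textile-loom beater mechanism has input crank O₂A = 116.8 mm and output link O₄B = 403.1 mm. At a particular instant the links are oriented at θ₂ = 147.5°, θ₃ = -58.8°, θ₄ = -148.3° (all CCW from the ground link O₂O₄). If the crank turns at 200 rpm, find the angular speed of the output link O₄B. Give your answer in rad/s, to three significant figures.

2.69

ω₂ = 20.94 rad/s (from 200 rpm).
Differentiating the loop-closure r₂e^{iθ₂}+r₃e^{iθ₃}=r₁+r₄e^{iθ₄} gives r₂ω₂e^{iθ₂}+r₃ω₃e^{iθ₃}=r₄ω₄e^{iθ₄}.
Eliminating the other unknown: ω₄ = r₂ω₂ sin(θ₂−θ₃) / [r₄ sin(θ₄−θ₃)].
Numerator sine = -0.44307; denominator sine = -0.99996.
Result = 0.1168·20.94·(-0.44307) / (0.4031·(-0.99996)) = +2.6889 rad/s; magnitude 2.6889 rad/s.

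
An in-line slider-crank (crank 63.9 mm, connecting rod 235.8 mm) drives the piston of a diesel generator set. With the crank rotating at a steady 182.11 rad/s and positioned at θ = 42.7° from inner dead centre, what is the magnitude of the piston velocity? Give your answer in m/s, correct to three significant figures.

ω = 182.1 rad/s
For an in-line slider-crank, x = r cosθ + √(L² − r² sin²θ), so v = −rω sinθ·[1 + r cosθ/√(L² − r² sin²θ)].
With r = 0.0639 m, L = 0.2358 m, θ = 42.7°: √(L² − r² sin²θ) = 0.23178 m.
v = −0.0639·182.1·0.67816·[1 + 0.0639·0.73491/0.23178] = -9.4905 m/s.
|v| = 9.4905 m/s.

9.49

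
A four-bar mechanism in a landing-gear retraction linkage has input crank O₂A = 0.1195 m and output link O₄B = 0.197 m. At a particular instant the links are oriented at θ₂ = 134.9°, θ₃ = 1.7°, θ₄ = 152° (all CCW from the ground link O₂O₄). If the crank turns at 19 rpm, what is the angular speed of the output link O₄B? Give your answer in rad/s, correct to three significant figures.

1.78

ω₂ = 1.99 rad/s (from 19 rpm).
Differentiating the loop-closure r₂e^{iθ₂}+r₃e^{iθ₃}=r₁+r₄e^{iθ₄} gives r₂ω₂e^{iθ₂}+r₃ω₃e^{iθ₃}=r₄ω₄e^{iθ₄}.
Eliminating the other unknown: ω₄ = r₂ω₂ sin(θ₂−θ₃) / [r₄ sin(θ₄−θ₃)].
Numerator sine = +0.72897; denominator sine = +0.49546.
Result = 0.1195·1.99·(+0.72897) / (0.197·(+0.49546)) = +1.7758 rad/s; magnitude 1.7758 rad/s.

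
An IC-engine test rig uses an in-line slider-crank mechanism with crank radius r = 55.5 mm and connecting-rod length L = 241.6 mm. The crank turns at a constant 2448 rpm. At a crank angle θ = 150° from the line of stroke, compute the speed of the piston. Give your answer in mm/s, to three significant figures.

5690

ω = 2π·2448/60 = 256.4 rad/s
For an in-line slider-crank, x = r cosθ + √(L² − r² sin²θ), so v = −rω sinθ·[1 + r cosθ/√(L² − r² sin²θ)].
With r = 0.0555 m, L = 0.2416 m, θ = 150°: √(L² − r² sin²θ) = 0.24 m.
v = −0.0555·256.4·0.50000·[1 + 0.0555·-0.86603/0.24] = -5.6892 m/s.
|v| = 5.6892 m/s = 5689.2 mm/s.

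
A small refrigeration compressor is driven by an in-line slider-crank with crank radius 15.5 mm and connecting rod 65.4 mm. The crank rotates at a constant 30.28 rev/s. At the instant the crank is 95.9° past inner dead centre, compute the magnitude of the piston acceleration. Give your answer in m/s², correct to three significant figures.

ω = 2π·30.3 = 190.3 rad/s
x(θ) = r cosθ + √(L² − r² sin²θ); with ω constant, a = ω²·d²x/dθ².
d²x/dθ² = −r cosθ − r²(cos2θ)/√u − r⁴ sin²2θ/(4u^{3/2}),  u = L² − r² sin²θ = 0.00403945 m².
Substituting r = 0.0155 m, L = 0.0654 m, θ = 95.9°: d²x/dθ² = +0.0052911 m.
a = ω²·d²x/dθ² = (190.3)²·(+0.0052911) = +191.52 m/s²;  |a| = 191.52 m/s².

192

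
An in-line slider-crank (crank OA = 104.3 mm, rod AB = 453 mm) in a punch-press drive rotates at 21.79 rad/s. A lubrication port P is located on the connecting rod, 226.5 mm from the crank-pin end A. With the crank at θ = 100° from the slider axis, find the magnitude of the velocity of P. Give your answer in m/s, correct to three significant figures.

2.20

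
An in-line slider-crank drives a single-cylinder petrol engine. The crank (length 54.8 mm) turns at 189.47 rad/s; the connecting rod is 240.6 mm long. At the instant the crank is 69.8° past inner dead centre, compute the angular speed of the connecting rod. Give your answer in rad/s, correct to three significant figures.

ω = 189.5 rad/s
The rod makes angle φ with the slider axis where L sinφ = r sinθ; differentiating, L cosφ·φ̇ = r ω cosθ.
L cosφ = √(L² − r² sin²θ) = 0.23504 m.
|ω_rod| = r ω |cosθ| / √(L² − r² sin²θ) = 0.0548·189.5·0.34530/0.23504 = 15.254 rad/s.

15.3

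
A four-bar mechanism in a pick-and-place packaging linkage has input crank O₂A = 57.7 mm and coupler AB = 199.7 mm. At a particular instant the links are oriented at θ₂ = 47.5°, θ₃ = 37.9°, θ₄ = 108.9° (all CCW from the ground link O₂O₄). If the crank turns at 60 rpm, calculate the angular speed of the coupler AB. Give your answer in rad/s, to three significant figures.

1.69

ω₂ = 6.283 rad/s (from 60 rpm).
Differentiating the loop-closure r₂e^{iθ₂}+r₃e^{iθ₃}=r₁+r₄e^{iθ₄} gives r₂ω₂e^{iθ₂}+r₃ω₃e^{iθ₃}=r₄ω₄e^{iθ₄}.
Eliminating the other unknown: ω₃ = r₂ω₂ sin(θ₄−θ₂) / [r₃ sin(θ₃−θ₄)].
Numerator sine = +0.87798; denominator sine = -0.94552.
Result = 0.0577·6.283·(+0.87798) / (0.1997·(-0.94552)) = -1.6858 rad/s; magnitude 1.6858 rad/s.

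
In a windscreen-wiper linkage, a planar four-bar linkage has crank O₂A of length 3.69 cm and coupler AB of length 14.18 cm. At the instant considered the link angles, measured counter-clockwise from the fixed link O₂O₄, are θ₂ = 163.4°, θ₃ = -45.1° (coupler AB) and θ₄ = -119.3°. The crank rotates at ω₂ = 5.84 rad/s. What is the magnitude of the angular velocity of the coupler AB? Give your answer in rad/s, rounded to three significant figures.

1.54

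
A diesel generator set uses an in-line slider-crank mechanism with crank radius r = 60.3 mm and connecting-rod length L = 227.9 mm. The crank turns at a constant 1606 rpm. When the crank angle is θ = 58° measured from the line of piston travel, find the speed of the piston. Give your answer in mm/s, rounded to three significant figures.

ω = 2π·1606/60 = 168.2 rad/s
For an in-line slider-crank, x = r cosθ + √(L² − r² sin²θ), so v = −rω sinθ·[1 + r cosθ/√(L² − r² sin²θ)].
With r = 0.0603 m, L = 0.2279 m, θ = 58°: √(L² − r² sin²θ) = 0.22209 m.
v = −0.0603·168.2·0.84805·[1 + 0.0603·0.52992/0.22209] = -9.8377 m/s.
|v| = 9.8377 m/s = 9837.7 mm/s.

9840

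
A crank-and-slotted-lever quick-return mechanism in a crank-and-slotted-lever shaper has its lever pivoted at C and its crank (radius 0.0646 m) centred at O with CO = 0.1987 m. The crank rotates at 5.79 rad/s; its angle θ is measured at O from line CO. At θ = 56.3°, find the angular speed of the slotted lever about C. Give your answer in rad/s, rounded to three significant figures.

ω = 5.79 rad/s
Crank pin A relative to C: A = (d + r cosθ, r sinθ); lever angle φ = atan2(r sinθ, d + r cosθ).
Differentiating tanφ: φ̇ = rω(d cosθ + r)/(d² + r² + 2dr cosθ).
d² + r² + 2dr cosθ = |CA|² = 0.0578988 m²;  d cosθ + r = +0.17485 m.
|ω_lever| = |0.0646·5.79·+0.17485| / 0.0578988 = 1.1295 rad/s.

1.13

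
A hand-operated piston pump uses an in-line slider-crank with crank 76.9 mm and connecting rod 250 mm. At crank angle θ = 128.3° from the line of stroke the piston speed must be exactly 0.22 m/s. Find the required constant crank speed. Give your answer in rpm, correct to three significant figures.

43.3

For an in-line slider-crank, |v_piston| = rω|sinθ|·[1 + r cosθ/√(L² − r² sin²θ)].
With r = 0.0769 m, L = 0.25 m, θ = 128.3°: the bracketed kinematic factor |dx/dθ| = 0.048493 m.
ω = v/|dx/dθ| = 0.22/0.048493 = 4.5367 rad/s.
N = 60ω/(2π) = 43.322 rpm.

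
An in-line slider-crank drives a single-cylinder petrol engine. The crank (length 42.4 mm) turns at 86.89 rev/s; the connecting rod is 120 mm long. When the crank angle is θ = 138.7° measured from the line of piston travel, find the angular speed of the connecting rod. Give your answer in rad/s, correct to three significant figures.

ω = 545.9 rad/s (converted from 86.89 rev/s).
The rod makes angle φ with the slider axis where L sinφ = r sinθ; differentiating, L cosφ·φ̇ = r ω cosθ.
L cosφ = √(L² − r² sin²θ) = 0.11669 m.
|ω_rod| = r ω |cosθ| / √(L² − r² sin²θ) = 0.0424·545.9·0.75126/0.11669 = 149.03 rad/s.

149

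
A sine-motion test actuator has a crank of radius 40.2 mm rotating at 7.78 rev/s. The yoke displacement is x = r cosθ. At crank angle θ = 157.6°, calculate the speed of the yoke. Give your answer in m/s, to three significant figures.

0.749

ω = 48.88 rad/s (from 7.78 rev/s).
x = r cosθ ⇒ ẋ = −rω sinθ.
|v| = rω|sinθ| = 0.0402·48.88·|sin 157.6°| = 0.74884 m/s.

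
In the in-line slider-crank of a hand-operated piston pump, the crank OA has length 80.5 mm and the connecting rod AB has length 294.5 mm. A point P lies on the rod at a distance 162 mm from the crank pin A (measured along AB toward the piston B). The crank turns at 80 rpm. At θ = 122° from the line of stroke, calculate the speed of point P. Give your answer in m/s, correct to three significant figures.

0.549

ω = 8.378 rad/s.  Crank-pin speed |V_A| = rω = 0.6744 m/s, perpendicular to OA.
Rod angle: sinφ = −(r/L) sinθ ⇒ φ = -13.404°; ω_rod = −rω cosθ/√(L²−r²sin²θ) = +1.2475 rad/s.
V_P = V_A + ω_rod × AP, with AP = 0.162 m along the rod.
Components: V_Px = −rω sinθ − a·ω_rod·sinφ = -0.52507 m/s;  V_Py = rω cosθ + a·ω_rod·cosφ = -0.16079 m/s.
|V_P| = √(V_Px² + V_Py²) = 0.54914 m/s.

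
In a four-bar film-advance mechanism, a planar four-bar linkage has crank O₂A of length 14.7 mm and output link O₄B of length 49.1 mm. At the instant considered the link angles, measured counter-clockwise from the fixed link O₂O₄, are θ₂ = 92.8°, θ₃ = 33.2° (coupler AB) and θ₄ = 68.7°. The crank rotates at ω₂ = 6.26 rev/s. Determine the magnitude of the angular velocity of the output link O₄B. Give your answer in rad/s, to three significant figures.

17.5

ω₂ = 39.33 rad/s (from 6.26 rev/s).
Differentiating the loop-closure r₂e^{iθ₂}+r₃e^{iθ₃}=r₁+r₄e^{iθ₄} gives r₂ω₂e^{iθ₂}+r₃ω₃e^{iθ₃}=r₄ω₄e^{iθ₄}.
Eliminating the other unknown: ω₄ = r₂ω₂ sin(θ₂−θ₃) / [r₄ sin(θ₄−θ₃)].
Numerator sine = +0.86251; denominator sine = +0.58070.
Result = 0.0147·39.33·(+0.86251) / (0.0491·(+0.58070)) = +17.49 rad/s; magnitude 17.49 rad/s.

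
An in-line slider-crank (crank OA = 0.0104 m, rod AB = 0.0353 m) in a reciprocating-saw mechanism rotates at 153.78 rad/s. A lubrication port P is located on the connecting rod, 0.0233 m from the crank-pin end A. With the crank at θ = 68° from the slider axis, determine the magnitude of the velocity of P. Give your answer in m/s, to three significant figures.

ω = 153.8 rad/s.  Crank-pin speed |V_A| = rω = 1.5993 m/s, perpendicular to OA.
Rod angle: sinφ = −(r/L) sinθ ⇒ φ = -15.853°; ω_rod = −rω cosθ/√(L²−r²sin²θ) = -17.643 rad/s.
V_P = V_A + ω_rod × AP, with AP = 0.0233 m along the rod.
Components: V_Px = −rω sinθ − a·ω_rod·sinφ = -1.5951 m/s;  V_Py = rω cosθ + a·ω_rod·cosφ = +0.20366 m/s.
|V_P| = √(V_Px² + V_Py²) = 1.6081 m/s.

1.61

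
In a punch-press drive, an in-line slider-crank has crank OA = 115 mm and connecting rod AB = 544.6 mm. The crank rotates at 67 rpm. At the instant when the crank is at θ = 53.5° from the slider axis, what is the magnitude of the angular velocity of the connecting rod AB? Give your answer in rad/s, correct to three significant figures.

0.894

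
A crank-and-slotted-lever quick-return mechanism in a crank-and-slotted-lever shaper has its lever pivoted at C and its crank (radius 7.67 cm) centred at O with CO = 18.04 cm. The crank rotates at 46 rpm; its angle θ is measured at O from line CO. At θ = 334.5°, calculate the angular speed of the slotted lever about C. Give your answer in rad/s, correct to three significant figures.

1.40

ω = 4.817 rad/s (from 46 rpm).
Crank pin A relative to C: A = (d + r cosθ, r sinθ); lever angle φ = atan2(r sinθ, d + r cosθ).
Differentiating tanφ: φ̇ = rω(d cosθ + r)/(d² + r² + 2dr cosθ).
d² + r² + 2dr cosθ = |CA|² = 0.0634046 m²;  d cosθ + r = +0.23953 m.
|ω_lever| = |0.0767·4.817·+0.23953| / 0.0634046 = 1.3958 rad/s.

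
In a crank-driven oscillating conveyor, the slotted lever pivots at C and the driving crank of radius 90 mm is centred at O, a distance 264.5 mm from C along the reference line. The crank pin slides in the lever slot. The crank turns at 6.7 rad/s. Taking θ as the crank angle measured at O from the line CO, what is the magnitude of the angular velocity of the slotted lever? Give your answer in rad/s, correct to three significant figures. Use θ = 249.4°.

ω = 6.7 rad/s
Crank pin A relative to C: A = (d + r cosθ, r sinθ); lever angle φ = atan2(r sinθ, d + r cosθ).
Differentiating tanφ: φ̇ = rω(d cosθ + r)/(d² + r² + 2dr cosθ).
d² + r² + 2dr cosθ = |CA|² = 0.0613091 m²;  d cosθ + r = -0.0030621 m.
|ω_lever| = |0.09·6.7·-0.0030621| / 0.0613091 = 0.030117 rad/s.

0.0301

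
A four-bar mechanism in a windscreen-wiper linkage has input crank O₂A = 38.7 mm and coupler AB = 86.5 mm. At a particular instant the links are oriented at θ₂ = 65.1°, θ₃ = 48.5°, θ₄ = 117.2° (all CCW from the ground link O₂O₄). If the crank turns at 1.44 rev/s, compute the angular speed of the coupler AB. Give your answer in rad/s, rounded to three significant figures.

ω₂ = 9.048 rad/s (from 1.44 rev/s).
Differentiating the loop-closure r₂e^{iθ₂}+r₃e^{iθ₃}=r₁+r₄e^{iθ₄} gives r₂ω₂e^{iθ₂}+r₃ω₃e^{iθ₃}=r₄ω₄e^{iθ₄}.
Eliminating the other unknown: ω₃ = r₂ω₂ sin(θ₄−θ₂) / [r₃ sin(θ₃−θ₄)].
Numerator sine = +0.78908; denominator sine = -0.93169.
Result = 0.0387·9.048·(+0.78908) / (0.0865·(-0.93169)) = -3.4284 rad/s; magnitude 3.4284 rad/s.

3.43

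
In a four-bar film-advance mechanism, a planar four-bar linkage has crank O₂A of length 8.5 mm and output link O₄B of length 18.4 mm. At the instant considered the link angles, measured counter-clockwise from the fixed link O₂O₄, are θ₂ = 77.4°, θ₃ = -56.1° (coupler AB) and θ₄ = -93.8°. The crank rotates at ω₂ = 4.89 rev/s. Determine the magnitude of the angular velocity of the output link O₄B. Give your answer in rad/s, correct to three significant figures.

16.8

ω₂ = 30.72 rad/s (from 4.89 rev/s).
Differentiating the loop-closure r₂e^{iθ₂}+r₃e^{iθ₃}=r₁+r₄e^{iθ₄} gives r₂ω₂e^{iθ₂}+r₃ω₃e^{iθ₃}=r₄ω₄e^{iθ₄}.
Eliminating the other unknown: ω₄ = r₂ω₂ sin(θ₂−θ₃) / [r₄ sin(θ₄−θ₃)].
Numerator sine = +0.72537; denominator sine = -0.61153.
Result = 0.0085·30.72·(+0.72537) / (0.0184·(-0.61153)) = -16.836 rad/s; magnitude 16.836 rad/s.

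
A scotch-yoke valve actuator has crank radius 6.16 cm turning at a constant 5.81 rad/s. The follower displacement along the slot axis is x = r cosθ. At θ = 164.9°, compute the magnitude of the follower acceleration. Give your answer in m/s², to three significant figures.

2.01

ω = 5.81 rad/s
x = r cosθ ⇒ ẍ = −rω² cosθ (ω constant).
|a| = rω²|cosθ| = 0.0616·(5.81)²·|cos 164.9°| = 2.0076 m/s².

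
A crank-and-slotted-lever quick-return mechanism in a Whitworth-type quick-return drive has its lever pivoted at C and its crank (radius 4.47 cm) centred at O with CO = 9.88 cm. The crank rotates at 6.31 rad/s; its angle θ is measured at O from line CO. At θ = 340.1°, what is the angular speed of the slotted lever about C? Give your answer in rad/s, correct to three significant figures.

ω = 6.31 rad/s
Crank pin A relative to C: A = (d + r cosθ, r sinθ); lever angle φ = atan2(r sinθ, d + r cosθ).
Differentiating tanφ: φ̇ = rω(d cosθ + r)/(d² + r² + 2dr cosθ).
d² + r² + 2dr cosθ = |CA|² = 0.0200648 m²;  d cosθ + r = +0.1376 m.
|ω_lever| = |0.0447·6.31·+0.1376| / 0.0200648 = 1.9343 rad/s.

1.93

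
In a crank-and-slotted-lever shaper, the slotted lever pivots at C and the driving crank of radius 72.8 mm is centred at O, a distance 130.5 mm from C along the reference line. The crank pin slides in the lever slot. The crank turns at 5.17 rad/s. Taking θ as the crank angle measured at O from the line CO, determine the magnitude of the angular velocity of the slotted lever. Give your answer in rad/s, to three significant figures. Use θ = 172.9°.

6.14

ω = 5.17 rad/s
Crank pin A relative to C: A = (d + r cosθ, r sinθ); lever angle φ = atan2(r sinθ, d + r cosθ).
Differentiating tanφ: φ̇ = rω(d cosθ + r)/(d² + r² + 2dr cosθ).
d² + r² + 2dr cosθ = |CA|² = 0.00347499 m²;  d cosθ + r = -0.056699 m.
|ω_lever| = |0.0728·5.17·-0.056699| / 0.00347499 = 6.1411 rad/s.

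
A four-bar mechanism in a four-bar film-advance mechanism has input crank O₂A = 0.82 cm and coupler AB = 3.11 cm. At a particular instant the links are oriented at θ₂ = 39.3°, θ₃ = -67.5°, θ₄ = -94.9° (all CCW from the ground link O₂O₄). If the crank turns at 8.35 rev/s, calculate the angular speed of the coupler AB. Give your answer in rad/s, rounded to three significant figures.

21.5

ω₂ = 52.46 rad/s (from 8.35 rev/s).
Differentiating the loop-closure r₂e^{iθ₂}+r₃e^{iθ₃}=r₁+r₄e^{iθ₄} gives r₂ω₂e^{iθ₂}+r₃ω₃e^{iθ₃}=r₄ω₄e^{iθ₄}.
Eliminating the other unknown: ω₃ = r₂ω₂ sin(θ₄−θ₂) / [r₃ sin(θ₃−θ₄)].
Numerator sine = -0.71691; denominator sine = +0.46020.
Result = 0.0082·52.46·(-0.71691) / (0.0311·(+0.46020)) = -21.55 rad/s; magnitude 21.55 rad/s.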